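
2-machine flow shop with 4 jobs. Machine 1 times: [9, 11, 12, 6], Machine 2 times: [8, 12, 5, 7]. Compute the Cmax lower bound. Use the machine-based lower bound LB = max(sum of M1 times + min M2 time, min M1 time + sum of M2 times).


LB1 = sum(M1 times) + min(M2 times) = 38 + 5 = 43
LB2 = min(M1 times) + sum(M2 times) = 6 + 32 = 38
Lower bound = max(LB1, LB2) = max(43, 38) = 43

43


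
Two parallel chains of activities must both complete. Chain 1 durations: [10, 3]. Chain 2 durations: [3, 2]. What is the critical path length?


Path A total = 10 + 3 = 13
Path B total = 3 + 2 = 5
Critical path = longest path = max(13, 5) = 13

13


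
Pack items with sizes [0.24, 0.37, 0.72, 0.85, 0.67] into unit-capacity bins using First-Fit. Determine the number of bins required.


Place items sequentially using First-Fit:
  Item 0.24 -> new Bin 1
  Item 0.37 -> Bin 1 (now 0.61)
  Item 0.72 -> new Bin 2
  Item 0.85 -> new Bin 3
  Item 0.67 -> new Bin 4
Total bins used = 4

4


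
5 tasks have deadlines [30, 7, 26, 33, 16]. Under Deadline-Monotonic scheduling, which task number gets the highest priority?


Sort tasks by relative deadline (ascending):
  Task 2: deadline = 7
  Task 5: deadline = 16
  Task 3: deadline = 26
  Task 1: deadline = 30
  Task 4: deadline = 33
Priority order (highest first): [2, 5, 3, 1, 4]
Highest priority task = 2

2


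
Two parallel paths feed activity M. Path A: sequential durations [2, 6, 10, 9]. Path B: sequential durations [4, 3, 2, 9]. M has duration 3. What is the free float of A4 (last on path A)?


ES(A4) = sum of predecessors on chain A = 18
EF(A4) = ES + duration = 18 + 9 = 27
Successor of A4 is M. ES(M) = max(sum(A), sum(B)) = max(27, 18) = 27
Free float = ES(successor) - EF(current) = 27 - 27 = 0

0


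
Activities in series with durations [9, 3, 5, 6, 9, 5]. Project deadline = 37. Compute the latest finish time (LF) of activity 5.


LF(activity 5) = deadline - sum of successor durations
Successors: activities 6 through 6 with durations [5]
Sum of successor durations = 5
LF = 37 - 5 = 32

32


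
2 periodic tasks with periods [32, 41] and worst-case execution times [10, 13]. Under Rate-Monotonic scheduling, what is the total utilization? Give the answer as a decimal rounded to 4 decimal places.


Compute individual utilizations (exact fractions):
  Task 1: C/T = 10/32 = 5/16 (approx. 0.3125)
  Task 2: C/T = 13/41 (approx. 0.3171)
Total utilization U = 5/16 + 13/41 = 413/656
Rounded to 4 decimal places: U = 0.6296
RM (Liu & Layland) bound for 2 tasks = 0.828427; compare with U = 413/656 (approx. 0.629573)
U <= bound, so schedulable by RM sufficient condition.

0.6296


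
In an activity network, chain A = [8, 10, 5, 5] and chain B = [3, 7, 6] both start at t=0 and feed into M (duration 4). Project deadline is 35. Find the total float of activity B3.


Forward pass: ES(B3) = sum of predecessors on chain B = 10
EF = ES + duration = 10 + 6 = 16
Backward pass: LF(M) = deadline = 35; LS(M) = 35 - 4 = 31
LF(B3) = LS(M) - sum(successors on chain B) = 31 - 0 = 31
LS = LF - duration = 31 - 6 = 25
Total float = LS - ES = 25 - 10 = 15

15


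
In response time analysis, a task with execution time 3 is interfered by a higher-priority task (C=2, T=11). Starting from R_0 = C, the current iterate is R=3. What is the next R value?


R_next = C + ceil(R_prev / T_hp) * C_hp
ceil(3 / 11) = ceil(0.2727) = 1
Interference = 1 * 2 = 2
R_next = 3 + 2 = 5

5


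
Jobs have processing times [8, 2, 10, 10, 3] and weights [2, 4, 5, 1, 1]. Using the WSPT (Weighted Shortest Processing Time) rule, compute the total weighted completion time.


Compute p/w ratios and sort ascending (WSPT): [(2, 4), (10, 5), (3, 1), (8, 2), (10, 1)]
Compute weighted completion times:
  Job (p=2,w=4): C=2, w*C=4*2=8
  Job (p=10,w=5): C=12, w*C=5*12=60
  Job (p=3,w=1): C=15, w*C=1*15=15
  Job (p=8,w=2): C=23, w*C=2*23=46
  Job (p=10,w=1): C=33, w*C=1*33=33
Total weighted completion time = 162

162


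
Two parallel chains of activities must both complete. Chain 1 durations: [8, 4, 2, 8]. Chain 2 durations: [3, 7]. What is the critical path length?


Path A total = 8 + 4 + 2 + 8 = 22
Path B total = 3 + 7 = 10
Critical path = longest path = max(22, 10) = 22

22


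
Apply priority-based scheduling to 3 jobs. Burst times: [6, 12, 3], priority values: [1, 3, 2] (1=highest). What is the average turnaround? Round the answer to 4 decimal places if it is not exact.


Sort by priority (ascending = highest first):
Order: [(1, 6), (2, 3), (3, 12)]
Completion times:
  Priority 1, burst=6, C=6
  Priority 2, burst=3, C=9
  Priority 3, burst=12, C=21
Average turnaround = 36/3 = 12.0

12.0


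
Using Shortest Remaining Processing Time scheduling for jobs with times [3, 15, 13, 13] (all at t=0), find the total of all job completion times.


Since all jobs arrive at t=0, SRPT equals SPT ordering.
SPT order: [3, 13, 13, 15]
Completion times:
  Job 1: p=3, C=3
  Job 2: p=13, C=16
  Job 3: p=13, C=29
  Job 4: p=15, C=44
Total completion time = 3 + 16 + 29 + 44 = 92

92


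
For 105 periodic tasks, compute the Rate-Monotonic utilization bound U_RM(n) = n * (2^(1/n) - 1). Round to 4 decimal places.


Compute 2^(1/105) = 1.0066232390
Subtract 1: 1.0066232390 - 1 = 0.0066232390
Multiply by n: 105 * 0.0066232390 = 0.6954400950
Round to 4 dp: 0.6954

0.6954


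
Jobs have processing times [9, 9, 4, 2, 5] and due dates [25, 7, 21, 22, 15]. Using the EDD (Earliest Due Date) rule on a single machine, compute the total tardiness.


Sort by due date (EDD order): [(9, 7), (5, 15), (4, 21), (2, 22), (9, 25)]
Compute completion times and tardiness:
  Job 1: p=9, d=7, C=9, tardiness=max(0,9-7)=2
  Job 2: p=5, d=15, C=14, tardiness=max(0,14-15)=0
  Job 3: p=4, d=21, C=18, tardiness=max(0,18-21)=0
  Job 4: p=2, d=22, C=20, tardiness=max(0,20-22)=0
  Job 5: p=9, d=25, C=29, tardiness=max(0,29-25)=4
Total tardiness = 6

6


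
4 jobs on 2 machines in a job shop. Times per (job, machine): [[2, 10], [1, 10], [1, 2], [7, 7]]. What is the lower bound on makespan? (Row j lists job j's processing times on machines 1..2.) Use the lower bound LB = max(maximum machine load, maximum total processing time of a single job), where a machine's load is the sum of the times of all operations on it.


Machine loads:
  Machine 1: 2 + 1 + 1 + 7 = 11
  Machine 2: 10 + 10 + 2 + 7 = 29
Max machine load = 29
Job totals:
  Job 1: 12
  Job 2: 11
  Job 3: 3
  Job 4: 14
Max job total = 14
Lower bound = max(29, 14) = 29

29


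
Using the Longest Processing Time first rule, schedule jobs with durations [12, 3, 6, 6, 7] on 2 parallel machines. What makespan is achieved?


Sort jobs in decreasing order (LPT): [12, 7, 6, 6, 3]
Assign each job to the least loaded machine:
  Machine 1: jobs [12, 6], load = 18
  Machine 2: jobs [7, 6, 3], load = 16
Makespan = max load = 18

18


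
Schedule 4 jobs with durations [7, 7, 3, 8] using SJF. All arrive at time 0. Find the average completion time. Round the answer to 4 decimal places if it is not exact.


SJF order (ascending): [3, 7, 7, 8]
Completion times:
  Job 1: burst=3, C=3
  Job 2: burst=7, C=10
  Job 3: burst=7, C=17
  Job 4: burst=8, C=25
Average completion = 55/4 = 13.75

13.75


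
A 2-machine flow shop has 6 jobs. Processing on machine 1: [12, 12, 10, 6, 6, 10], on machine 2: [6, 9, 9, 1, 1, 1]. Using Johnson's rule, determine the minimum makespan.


Apply Johnson's rule:
  Group 1 (a <= b): []
  Group 2 (a > b): [(2, 12, 9), (3, 10, 9), (1, 12, 6), (4, 6, 1), (5, 6, 1), (6, 10, 1)]
Optimal job order: [2, 3, 1, 4, 5, 6]
Schedule:
  Job 2: M1 done at 12, M2 done at 21
  Job 3: M1 done at 22, M2 done at 31
  Job 1: M1 done at 34, M2 done at 40
  Job 4: M1 done at 40, M2 done at 41
  Job 5: M1 done at 46, M2 done at 47
  Job 6: M1 done at 56, M2 done at 57
Makespan = 57

57


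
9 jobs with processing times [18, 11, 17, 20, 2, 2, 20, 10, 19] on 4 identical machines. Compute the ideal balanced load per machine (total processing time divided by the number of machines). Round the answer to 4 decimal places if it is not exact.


Total processing time = 18 + 11 + 17 + 20 + 2 + 2 + 20 + 10 + 19 = 119
Number of machines = 4
Ideal balanced load = 119 / 4 = 29.75

29.75


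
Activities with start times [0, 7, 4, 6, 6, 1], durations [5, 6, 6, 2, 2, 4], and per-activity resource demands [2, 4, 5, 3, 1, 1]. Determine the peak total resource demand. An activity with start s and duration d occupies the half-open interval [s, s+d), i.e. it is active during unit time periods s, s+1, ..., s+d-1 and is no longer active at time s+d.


Each activity i is active on [start_i, start_i + duration_i).
Compute total resource usage per time slot:
  t=0: active resources = [2], total = 2
  t=1: active resources = [2, 1], total = 3
  t=2: active resources = [2, 1], total = 3
  t=3: active resources = [2, 1], total = 3
  t=4: active resources = [2, 5, 1], total = 8
  t=5: active resources = [5], total = 5
  t=6: active resources = [5, 3, 1], total = 9
  t=7: active resources = [4, 5, 3, 1], total = 13
  t=8: active resources = [4, 5], total = 9
  t=9: active resources = [4, 5], total = 9
  t=10: active resources = [4], total = 4
  t=11: active resources = [4], total = 4
  t=12: active resources = [4], total = 4
Peak resource demand = 13

13


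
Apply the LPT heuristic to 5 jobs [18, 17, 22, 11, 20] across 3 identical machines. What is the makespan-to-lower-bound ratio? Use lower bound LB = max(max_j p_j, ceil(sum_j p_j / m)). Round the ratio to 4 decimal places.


LPT order: [22, 20, 18, 17, 11]
Machine loads after assignment: [22, 31, 35]
LPT makespan = 35
Lower bound = max(max_job, ceil(total/3)) = max(22, 30) = 30
Ratio = 35 / 30 = 1.1667

1.1667


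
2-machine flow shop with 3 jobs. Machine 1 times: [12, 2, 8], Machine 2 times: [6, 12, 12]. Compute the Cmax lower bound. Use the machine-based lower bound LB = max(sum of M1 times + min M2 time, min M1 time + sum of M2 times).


LB1 = sum(M1 times) + min(M2 times) = 22 + 6 = 28
LB2 = min(M1 times) + sum(M2 times) = 2 + 30 = 32
Lower bound = max(LB1, LB2) = max(28, 32) = 32

32


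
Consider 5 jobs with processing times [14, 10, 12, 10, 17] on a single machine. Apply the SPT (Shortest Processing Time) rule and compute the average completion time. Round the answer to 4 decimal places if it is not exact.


Sort jobs by processing time (SPT order): [10, 10, 12, 14, 17]
Compute completion times sequentially:
  Job 1: processing = 10, completes at 10
  Job 2: processing = 10, completes at 20
  Job 3: processing = 12, completes at 32
  Job 4: processing = 14, completes at 46
  Job 5: processing = 17, completes at 63
Sum of completion times = 171
Average completion time = 171/5 = 34.2

34.2


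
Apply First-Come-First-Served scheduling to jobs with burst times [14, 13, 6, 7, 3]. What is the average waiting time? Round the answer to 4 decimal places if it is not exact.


FCFS order (as given): [14, 13, 6, 7, 3]
Waiting times:
  Job 1: wait = 0
  Job 2: wait = 14
  Job 3: wait = 27
  Job 4: wait = 33
  Job 5: wait = 40
Sum of waiting times = 114
Average waiting time = 114/5 = 22.8

22.8


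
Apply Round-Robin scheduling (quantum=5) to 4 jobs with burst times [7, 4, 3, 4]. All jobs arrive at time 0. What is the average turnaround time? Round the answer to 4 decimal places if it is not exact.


Time quantum = 5
Execution trace:
  J1 runs 5 units, time = 5
  J2 runs 4 units, time = 9
  J3 runs 3 units, time = 12
  J4 runs 4 units, time = 16
  J1 runs 2 units, time = 18
Finish times: [18, 9, 12, 16]
Average turnaround = 55/4 = 13.75

13.75


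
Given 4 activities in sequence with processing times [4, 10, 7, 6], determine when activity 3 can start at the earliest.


Activity 3 starts after activities 1 through 2 complete.
Predecessor durations: [4, 10]
ES = 4 + 10 = 14

14


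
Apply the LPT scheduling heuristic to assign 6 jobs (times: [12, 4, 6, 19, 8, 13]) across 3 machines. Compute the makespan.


Sort jobs in decreasing order (LPT): [19, 13, 12, 8, 6, 4]
Assign each job to the least loaded machine:
  Machine 1: jobs [19, 4], load = 23
  Machine 2: jobs [13, 6], load = 19
  Machine 3: jobs [12, 8], load = 20
Makespan = max load = 23

23


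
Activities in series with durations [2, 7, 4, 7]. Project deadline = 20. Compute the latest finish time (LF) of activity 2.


LF(activity 2) = deadline - sum of successor durations
Successors: activities 3 through 4 with durations [4, 7]
Sum of successor durations = 11
LF = 20 - 11 = 9

9


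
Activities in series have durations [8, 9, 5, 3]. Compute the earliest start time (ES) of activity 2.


Activity 2 starts after activities 1 through 1 complete.
Predecessor durations: [8]
ES = 8 = 8

8


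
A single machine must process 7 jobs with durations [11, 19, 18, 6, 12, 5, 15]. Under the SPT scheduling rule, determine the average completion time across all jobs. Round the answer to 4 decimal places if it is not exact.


Sort jobs by processing time (SPT order): [5, 6, 11, 12, 15, 18, 19]
Compute completion times sequentially:
  Job 1: processing = 5, completes at 5
  Job 2: processing = 6, completes at 11
  Job 3: processing = 11, completes at 22
  Job 4: processing = 12, completes at 34
  Job 5: processing = 15, completes at 49
  Job 6: processing = 18, completes at 67
  Job 7: processing = 19, completes at 86
Sum of completion times = 274
Average completion time = 274/7 = 39.1429

39.1429


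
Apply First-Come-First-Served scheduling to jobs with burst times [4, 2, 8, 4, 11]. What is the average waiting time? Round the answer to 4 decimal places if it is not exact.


FCFS order (as given): [4, 2, 8, 4, 11]
Waiting times:
  Job 1: wait = 0
  Job 2: wait = 4
  Job 3: wait = 6
  Job 4: wait = 14
  Job 5: wait = 18
Sum of waiting times = 42
Average waiting time = 42/5 = 8.4

8.4


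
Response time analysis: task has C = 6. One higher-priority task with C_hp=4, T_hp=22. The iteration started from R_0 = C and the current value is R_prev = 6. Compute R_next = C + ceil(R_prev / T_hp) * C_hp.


R_next = C + ceil(R_prev / T_hp) * C_hp
ceil(6 / 22) = ceil(0.2727) = 1
Interference = 1 * 4 = 4
R_next = 6 + 4 = 10

10


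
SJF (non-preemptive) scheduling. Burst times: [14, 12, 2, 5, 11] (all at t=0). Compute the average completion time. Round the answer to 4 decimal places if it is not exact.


SJF order (ascending): [2, 5, 11, 12, 14]
Completion times:
  Job 1: burst=2, C=2
  Job 2: burst=5, C=7
  Job 3: burst=11, C=18
  Job 4: burst=12, C=30
  Job 5: burst=14, C=44
Average completion = 101/5 = 20.2

20.2


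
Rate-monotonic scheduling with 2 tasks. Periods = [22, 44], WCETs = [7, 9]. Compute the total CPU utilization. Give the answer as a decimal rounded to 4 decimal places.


Compute individual utilizations (exact fractions):
  Task 1: C/T = 7/22 (approx. 0.3182)
  Task 2: C/T = 9/44 (approx. 0.2045)
Total utilization U = 7/22 + 9/44 = 23/44
Rounded to 4 decimal places: U = 0.5227
RM (Liu & Layland) bound for 2 tasks = 0.828427; compare with U = 23/44 (approx. 0.522727)
U <= bound, so schedulable by RM sufficient condition.

0.5227


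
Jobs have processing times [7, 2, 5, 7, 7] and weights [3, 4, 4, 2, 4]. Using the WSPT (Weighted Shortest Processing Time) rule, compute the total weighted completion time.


Compute p/w ratios and sort ascending (WSPT): [(2, 4), (5, 4), (7, 4), (7, 3), (7, 2)]
Compute weighted completion times:
  Job (p=2,w=4): C=2, w*C=4*2=8
  Job (p=5,w=4): C=7, w*C=4*7=28
  Job (p=7,w=4): C=14, w*C=4*14=56
  Job (p=7,w=3): C=21, w*C=3*21=63
  Job (p=7,w=2): C=28, w*C=2*28=56
Total weighted completion time = 211

211


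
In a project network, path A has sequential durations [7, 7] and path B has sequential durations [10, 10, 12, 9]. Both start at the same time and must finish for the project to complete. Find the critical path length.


Path A total = 7 + 7 = 14
Path B total = 10 + 10 + 12 + 9 = 41
Critical path = longest path = max(14, 41) = 41

41


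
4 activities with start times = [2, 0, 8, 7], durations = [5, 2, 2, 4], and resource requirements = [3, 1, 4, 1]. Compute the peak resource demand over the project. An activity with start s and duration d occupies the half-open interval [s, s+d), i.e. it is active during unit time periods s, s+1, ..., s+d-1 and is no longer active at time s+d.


Each activity i is active on [start_i, start_i + duration_i).
Compute total resource usage per time slot:
  t=0: active resources = [1], total = 1
  t=1: active resources = [1], total = 1
  t=2: active resources = [3], total = 3
  t=3: active resources = [3], total = 3
  t=4: active resources = [3], total = 3
  t=5: active resources = [3], total = 3
  t=6: active resources = [3], total = 3
  t=7: active resources = [1], total = 1
  t=8: active resources = [4, 1], total = 5
  t=9: active resources = [4, 1], total = 5
  t=10: active resources = [1], total = 1
Peak resource demand = 5

5


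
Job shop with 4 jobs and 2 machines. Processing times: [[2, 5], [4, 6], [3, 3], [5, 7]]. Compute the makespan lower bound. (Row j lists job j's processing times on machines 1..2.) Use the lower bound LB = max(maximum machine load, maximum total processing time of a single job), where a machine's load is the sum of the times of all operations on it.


Machine loads:
  Machine 1: 2 + 4 + 3 + 5 = 14
  Machine 2: 5 + 6 + 3 + 7 = 21
Max machine load = 21
Job totals:
  Job 1: 7
  Job 2: 10
  Job 3: 6
  Job 4: 12
Max job total = 12
Lower bound = max(21, 12) = 21

21


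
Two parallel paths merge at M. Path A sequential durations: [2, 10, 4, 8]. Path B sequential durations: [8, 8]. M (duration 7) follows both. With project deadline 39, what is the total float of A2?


Forward pass: ES(A2) = sum of predecessors on chain A = 2
EF = ES + duration = 2 + 10 = 12
Backward pass: LF(M) = deadline = 39; LS(M) = 39 - 7 = 32
LF(A2) = LS(M) - sum(successors on chain A) = 32 - 12 = 20
LS = LF - duration = 20 - 10 = 10
Total float = LS - ES = 10 - 2 = 8

8


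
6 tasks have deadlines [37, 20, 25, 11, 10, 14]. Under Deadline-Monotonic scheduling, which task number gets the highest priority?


Sort tasks by relative deadline (ascending):
  Task 5: deadline = 10
  Task 4: deadline = 11
  Task 6: deadline = 14
  Task 2: deadline = 20
  Task 3: deadline = 25
  Task 1: deadline = 37
Priority order (highest first): [5, 4, 6, 2, 3, 1]
Highest priority task = 5

5


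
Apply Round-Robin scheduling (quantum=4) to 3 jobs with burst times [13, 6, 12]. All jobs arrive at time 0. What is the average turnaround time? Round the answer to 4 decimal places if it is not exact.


Time quantum = 4
Execution trace:
  J1 runs 4 units, time = 4
  J2 runs 4 units, time = 8
  J3 runs 4 units, time = 12
  J1 runs 4 units, time = 16
  J2 runs 2 units, time = 18
  J3 runs 4 units, time = 22
  J1 runs 4 units, time = 26
  J3 runs 4 units, time = 30
  J1 runs 1 units, time = 31
Finish times: [31, 18, 30]
Average turnaround = 79/3 = 26.3333

26.3333


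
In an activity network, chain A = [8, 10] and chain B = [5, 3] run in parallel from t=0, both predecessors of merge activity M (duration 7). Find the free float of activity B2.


ES(B2) = sum of predecessors on chain B = 5
EF(B2) = ES + duration = 5 + 3 = 8
Successor of B2 is M. ES(M) = max(sum(A), sum(B)) = max(18, 8) = 18
Free float = ES(successor) - EF(current) = 18 - 8 = 10

10


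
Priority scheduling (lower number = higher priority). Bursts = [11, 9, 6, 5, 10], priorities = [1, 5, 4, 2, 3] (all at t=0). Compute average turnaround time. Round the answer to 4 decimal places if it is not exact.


Sort by priority (ascending = highest first):
Order: [(1, 11), (2, 5), (3, 10), (4, 6), (5, 9)]
Completion times:
  Priority 1, burst=11, C=11
  Priority 2, burst=5, C=16
  Priority 3, burst=10, C=26
  Priority 4, burst=6, C=32
  Priority 5, burst=9, C=41
Average turnaround = 126/5 = 25.2

25.2


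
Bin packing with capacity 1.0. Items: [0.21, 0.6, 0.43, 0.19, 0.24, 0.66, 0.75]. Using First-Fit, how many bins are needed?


Place items sequentially using First-Fit:
  Item 0.21 -> new Bin 1
  Item 0.6 -> Bin 1 (now 0.81)
  Item 0.43 -> new Bin 2
  Item 0.19 -> Bin 1 (now 1.0)
  Item 0.24 -> Bin 2 (now 0.67)
  Item 0.66 -> new Bin 3
  Item 0.75 -> new Bin 4
Total bins used = 4

4


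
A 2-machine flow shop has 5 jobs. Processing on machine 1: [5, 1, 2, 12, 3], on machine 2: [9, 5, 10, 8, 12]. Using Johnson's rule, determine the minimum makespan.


Apply Johnson's rule:
  Group 1 (a <= b): [(2, 1, 5), (3, 2, 10), (5, 3, 12), (1, 5, 9)]
  Group 2 (a > b): [(4, 12, 8)]
Optimal job order: [2, 3, 5, 1, 4]
Schedule:
  Job 2: M1 done at 1, M2 done at 6
  Job 3: M1 done at 3, M2 done at 16
  Job 5: M1 done at 6, M2 done at 28
  Job 1: M1 done at 11, M2 done at 37
  Job 4: M1 done at 23, M2 done at 45
Makespan = 45

45


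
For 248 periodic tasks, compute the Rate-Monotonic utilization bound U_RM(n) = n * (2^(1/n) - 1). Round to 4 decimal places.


Compute 2^(1/248) = 1.0027988578
Subtract 1: 1.0027988578 - 1 = 0.0027988578
Multiply by n: 248 * 0.0027988578 = 0.6941167344
Round to 4 dp: 0.6941

0.6941


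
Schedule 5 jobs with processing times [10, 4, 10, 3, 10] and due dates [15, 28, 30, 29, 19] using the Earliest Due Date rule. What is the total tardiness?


Sort by due date (EDD order): [(10, 15), (10, 19), (4, 28), (3, 29), (10, 30)]
Compute completion times and tardiness:
  Job 1: p=10, d=15, C=10, tardiness=max(0,10-15)=0
  Job 2: p=10, d=19, C=20, tardiness=max(0,20-19)=1
  Job 3: p=4, d=28, C=24, tardiness=max(0,24-28)=0
  Job 4: p=3, d=29, C=27, tardiness=max(0,27-29)=0
  Job 5: p=10, d=30, C=37, tardiness=max(0,37-30)=7
Total tardiness = 8

8


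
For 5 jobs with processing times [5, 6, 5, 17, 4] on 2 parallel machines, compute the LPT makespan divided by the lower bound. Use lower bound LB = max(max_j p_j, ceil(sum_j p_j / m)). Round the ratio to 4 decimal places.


LPT order: [17, 6, 5, 5, 4]
Machine loads after assignment: [17, 20]
LPT makespan = 20
Lower bound = max(max_job, ceil(total/2)) = max(17, 19) = 19
Ratio = 20 / 19 = 1.0526

1.0526


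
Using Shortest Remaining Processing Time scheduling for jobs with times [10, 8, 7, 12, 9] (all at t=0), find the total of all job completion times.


Since all jobs arrive at t=0, SRPT equals SPT ordering.
SPT order: [7, 8, 9, 10, 12]
Completion times:
  Job 1: p=7, C=7
  Job 2: p=8, C=15
  Job 3: p=9, C=24
  Job 4: p=10, C=34
  Job 5: p=12, C=46
Total completion time = 7 + 15 + 24 + 34 + 46 = 126

126


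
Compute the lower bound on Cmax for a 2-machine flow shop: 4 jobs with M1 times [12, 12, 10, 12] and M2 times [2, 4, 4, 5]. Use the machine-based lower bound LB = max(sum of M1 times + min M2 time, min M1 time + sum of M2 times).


LB1 = sum(M1 times) + min(M2 times) = 46 + 2 = 48
LB2 = min(M1 times) + sum(M2 times) = 10 + 15 = 25
Lower bound = max(LB1, LB2) = max(48, 25) = 48

48


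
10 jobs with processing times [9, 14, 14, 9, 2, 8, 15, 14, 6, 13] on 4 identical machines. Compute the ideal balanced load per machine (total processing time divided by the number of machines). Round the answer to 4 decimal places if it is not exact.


Total processing time = 9 + 14 + 14 + 9 + 2 + 8 + 15 + 14 + 6 + 13 = 104
Number of machines = 4
Ideal balanced load = 104 / 4 = 26.0

26.0


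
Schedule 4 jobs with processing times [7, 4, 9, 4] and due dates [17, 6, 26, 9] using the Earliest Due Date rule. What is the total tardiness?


Sort by due date (EDD order): [(4, 6), (4, 9), (7, 17), (9, 26)]
Compute completion times and tardiness:
  Job 1: p=4, d=6, C=4, tardiness=max(0,4-6)=0
  Job 2: p=4, d=9, C=8, tardiness=max(0,8-9)=0
  Job 3: p=7, d=17, C=15, tardiness=max(0,15-17)=0
  Job 4: p=9, d=26, C=24, tardiness=max(0,24-26)=0
Total tardiness = 0

0


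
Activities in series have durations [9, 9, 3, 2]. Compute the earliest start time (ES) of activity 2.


Activity 2 starts after activities 1 through 1 complete.
Predecessor durations: [9]
ES = 9 = 9

9


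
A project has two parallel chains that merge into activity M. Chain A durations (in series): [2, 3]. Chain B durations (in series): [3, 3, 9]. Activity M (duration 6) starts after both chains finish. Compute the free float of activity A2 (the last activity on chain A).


ES(A2) = sum of predecessors on chain A = 2
EF(A2) = ES + duration = 2 + 3 = 5
Successor of A2 is M. ES(M) = max(sum(A), sum(B)) = max(5, 15) = 15
Free float = ES(successor) - EF(current) = 15 - 5 = 10

10


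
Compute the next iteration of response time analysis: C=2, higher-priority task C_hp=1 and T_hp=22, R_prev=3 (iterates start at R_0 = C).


R_next = C + ceil(R_prev / T_hp) * C_hp
ceil(3 / 22) = ceil(0.1364) = 1
Interference = 1 * 1 = 1
R_next = 2 + 1 = 3
R_next = R_prev, so the iteration has converged (response time = 3).

3


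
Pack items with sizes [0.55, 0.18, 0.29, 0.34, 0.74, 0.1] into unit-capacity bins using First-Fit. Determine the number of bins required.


Place items sequentially using First-Fit:
  Item 0.55 -> new Bin 1
  Item 0.18 -> Bin 1 (now 0.73)
  Item 0.29 -> new Bin 2
  Item 0.34 -> Bin 2 (now 0.63)
  Item 0.74 -> new Bin 3
  Item 0.1 -> Bin 1 (now 0.83)
Total bins used = 3

3


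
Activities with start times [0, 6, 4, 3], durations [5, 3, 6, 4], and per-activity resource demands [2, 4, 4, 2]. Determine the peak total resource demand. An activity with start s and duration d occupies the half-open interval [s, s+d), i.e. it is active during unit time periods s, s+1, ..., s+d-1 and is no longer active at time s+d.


Each activity i is active on [start_i, start_i + duration_i).
Compute total resource usage per time slot:
  t=0: active resources = [2], total = 2
  t=1: active resources = [2], total = 2
  t=2: active resources = [2], total = 2
  t=3: active resources = [2, 2], total = 4
  t=4: active resources = [2, 4, 2], total = 8
  t=5: active resources = [4, 2], total = 6
  t=6: active resources = [4, 4, 2], total = 10
  t=7: active resources = [4, 4], total = 8
  t=8: active resources = [4, 4], total = 8
  t=9: active resources = [4], total = 4
Peak resource demand = 10

10


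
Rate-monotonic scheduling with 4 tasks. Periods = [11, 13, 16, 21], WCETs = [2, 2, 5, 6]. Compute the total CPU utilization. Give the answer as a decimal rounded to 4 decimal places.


Compute individual utilizations (exact fractions):
  Task 1: C/T = 2/11 (approx. 0.1818)
  Task 2: C/T = 2/13 (approx. 0.1538)
  Task 3: C/T = 5/16 (approx. 0.3125)
  Task 4: C/T = 6/21 = 2/7 (approx. 0.2857)
Total utilization U = 2/11 + 2/13 + 5/16 + 2/7 = 14957/16016
Rounded to 4 decimal places: U = 0.9339
RM (Liu & Layland) bound for 4 tasks = 0.756828; compare with U = 14957/16016 (approx. 0.933879)
bound < U <= 1, so the RM sufficient condition is not met (inconclusive; an exact test such as response-time analysis is needed).

0.9339


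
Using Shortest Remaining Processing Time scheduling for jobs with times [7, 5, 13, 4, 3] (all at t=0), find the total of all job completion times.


Since all jobs arrive at t=0, SRPT equals SPT ordering.
SPT order: [3, 4, 5, 7, 13]
Completion times:
  Job 1: p=3, C=3
  Job 2: p=4, C=7
  Job 3: p=5, C=12
  Job 4: p=7, C=19
  Job 5: p=13, C=32
Total completion time = 3 + 7 + 12 + 19 + 32 = 73

73


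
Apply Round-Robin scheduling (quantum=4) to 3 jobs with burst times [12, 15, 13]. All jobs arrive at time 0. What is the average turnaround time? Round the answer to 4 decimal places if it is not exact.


Time quantum = 4
Execution trace:
  J1 runs 4 units, time = 4
  J2 runs 4 units, time = 8
  J3 runs 4 units, time = 12
  J1 runs 4 units, time = 16
  J2 runs 4 units, time = 20
  J3 runs 4 units, time = 24
  J1 runs 4 units, time = 28
  J2 runs 4 units, time = 32
  J3 runs 4 units, time = 36
  J2 runs 3 units, time = 39
  J3 runs 1 units, time = 40
Finish times: [28, 39, 40]
Average turnaround = 107/3 = 35.6667

35.6667


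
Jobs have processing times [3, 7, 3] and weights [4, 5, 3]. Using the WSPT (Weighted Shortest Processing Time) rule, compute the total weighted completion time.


Compute p/w ratios and sort ascending (WSPT): [(3, 4), (3, 3), (7, 5)]
Compute weighted completion times:
  Job (p=3,w=4): C=3, w*C=4*3=12
  Job (p=3,w=3): C=6, w*C=3*6=18
  Job (p=7,w=5): C=13, w*C=5*13=65
Total weighted completion time = 95

95


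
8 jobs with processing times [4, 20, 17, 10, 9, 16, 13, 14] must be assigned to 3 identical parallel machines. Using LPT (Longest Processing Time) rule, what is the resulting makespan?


Sort jobs in decreasing order (LPT): [20, 17, 16, 14, 13, 10, 9, 4]
Assign each job to the least loaded machine:
  Machine 1: jobs [20, 10, 9], load = 39
  Machine 2: jobs [17, 13, 4], load = 34
  Machine 3: jobs [16, 14], load = 30
Makespan = max load = 39

39


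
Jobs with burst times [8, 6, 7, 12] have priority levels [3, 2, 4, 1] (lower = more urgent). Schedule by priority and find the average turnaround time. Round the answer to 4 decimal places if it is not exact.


Sort by priority (ascending = highest first):
Order: [(1, 12), (2, 6), (3, 8), (4, 7)]
Completion times:
  Priority 1, burst=12, C=12
  Priority 2, burst=6, C=18
  Priority 3, burst=8, C=26
  Priority 4, burst=7, C=33
Average turnaround = 89/4 = 22.25

22.25


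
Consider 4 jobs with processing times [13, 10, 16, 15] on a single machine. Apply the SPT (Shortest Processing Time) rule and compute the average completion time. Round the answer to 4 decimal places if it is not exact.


Sort jobs by processing time (SPT order): [10, 13, 15, 16]
Compute completion times sequentially:
  Job 1: processing = 10, completes at 10
  Job 2: processing = 13, completes at 23
  Job 3: processing = 15, completes at 38
  Job 4: processing = 16, completes at 54
Sum of completion times = 125
Average completion time = 125/4 = 31.25

31.25


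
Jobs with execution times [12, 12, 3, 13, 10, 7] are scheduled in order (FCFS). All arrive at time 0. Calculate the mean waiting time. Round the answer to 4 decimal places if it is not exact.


FCFS order (as given): [12, 12, 3, 13, 10, 7]
Waiting times:
  Job 1: wait = 0
  Job 2: wait = 12
  Job 3: wait = 24
  Job 4: wait = 27
  Job 5: wait = 40
  Job 6: wait = 50
Sum of waiting times = 153
Average waiting time = 153/6 = 25.5

25.5


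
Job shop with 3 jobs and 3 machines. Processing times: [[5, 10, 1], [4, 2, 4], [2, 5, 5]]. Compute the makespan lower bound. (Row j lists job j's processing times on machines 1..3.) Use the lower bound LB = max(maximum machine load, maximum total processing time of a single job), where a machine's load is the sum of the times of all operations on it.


Machine loads:
  Machine 1: 5 + 4 + 2 = 11
  Machine 2: 10 + 2 + 5 = 17
  Machine 3: 1 + 4 + 5 = 10
Max machine load = 17
Job totals:
  Job 1: 16
  Job 2: 10
  Job 3: 12
Max job total = 16
Lower bound = max(17, 16) = 17

17


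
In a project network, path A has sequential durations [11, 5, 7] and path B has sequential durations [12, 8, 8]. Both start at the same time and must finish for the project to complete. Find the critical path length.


Path A total = 11 + 5 + 7 = 23
Path B total = 12 + 8 + 8 = 28
Critical path = longest path = max(23, 28) = 28

28


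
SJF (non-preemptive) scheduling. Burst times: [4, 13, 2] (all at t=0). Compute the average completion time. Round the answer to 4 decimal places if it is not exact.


SJF order (ascending): [2, 4, 13]
Completion times:
  Job 1: burst=2, C=2
  Job 2: burst=4, C=6
  Job 3: burst=13, C=19
Average completion = 27/3 = 9.0

9.0


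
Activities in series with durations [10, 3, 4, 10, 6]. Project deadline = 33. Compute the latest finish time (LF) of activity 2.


LF(activity 2) = deadline - sum of successor durations
Successors: activities 3 through 5 with durations [4, 10, 6]
Sum of successor durations = 20
LF = 33 - 20 = 13

13


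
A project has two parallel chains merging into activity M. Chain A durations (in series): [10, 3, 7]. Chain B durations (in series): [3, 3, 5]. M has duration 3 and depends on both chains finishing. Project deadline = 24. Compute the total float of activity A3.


Forward pass: ES(A3) = sum of predecessors on chain A = 13
EF = ES + duration = 13 + 7 = 20
Backward pass: LF(M) = deadline = 24; LS(M) = 24 - 3 = 21
LF(A3) = LS(M) - sum(successors on chain A) = 21 - 0 = 21
LS = LF - duration = 21 - 7 = 14
Total float = LS - ES = 14 - 13 = 1

1


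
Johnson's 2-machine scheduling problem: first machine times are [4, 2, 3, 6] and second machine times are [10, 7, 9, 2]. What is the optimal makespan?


Apply Johnson's rule:
  Group 1 (a <= b): [(2, 2, 7), (3, 3, 9), (1, 4, 10)]
  Group 2 (a > b): [(4, 6, 2)]
Optimal job order: [2, 3, 1, 4]
Schedule:
  Job 2: M1 done at 2, M2 done at 9
  Job 3: M1 done at 5, M2 done at 18
  Job 1: M1 done at 9, M2 done at 28
  Job 4: M1 done at 15, M2 done at 30
Makespan = 30

30


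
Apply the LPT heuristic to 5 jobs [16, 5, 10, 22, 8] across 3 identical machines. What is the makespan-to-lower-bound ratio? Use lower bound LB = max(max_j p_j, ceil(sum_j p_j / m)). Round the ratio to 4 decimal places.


LPT order: [22, 16, 10, 8, 5]
Machine loads after assignment: [22, 21, 18]
LPT makespan = 22
Lower bound = max(max_job, ceil(total/3)) = max(22, 21) = 22
Ratio = 22 / 22 = 1.0

1.0


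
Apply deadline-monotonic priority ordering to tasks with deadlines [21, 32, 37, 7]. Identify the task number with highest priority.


Sort tasks by relative deadline (ascending):
  Task 4: deadline = 7
  Task 1: deadline = 21
  Task 2: deadline = 32
  Task 3: deadline = 37
Priority order (highest first): [4, 1, 2, 3]
Highest priority task = 4

4


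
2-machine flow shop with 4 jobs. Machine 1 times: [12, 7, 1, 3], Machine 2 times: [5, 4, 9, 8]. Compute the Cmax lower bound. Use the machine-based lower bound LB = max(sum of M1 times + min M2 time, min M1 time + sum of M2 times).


LB1 = sum(M1 times) + min(M2 times) = 23 + 4 = 27
LB2 = min(M1 times) + sum(M2 times) = 1 + 26 = 27
Lower bound = max(LB1, LB2) = max(27, 27) = 27

27


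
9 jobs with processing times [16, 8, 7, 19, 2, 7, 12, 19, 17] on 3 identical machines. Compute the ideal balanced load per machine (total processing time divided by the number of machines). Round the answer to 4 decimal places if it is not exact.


Total processing time = 16 + 8 + 7 + 19 + 2 + 7 + 12 + 19 + 17 = 107
Number of machines = 3
Ideal balanced load = 107 / 3 = 35.6667

35.6667


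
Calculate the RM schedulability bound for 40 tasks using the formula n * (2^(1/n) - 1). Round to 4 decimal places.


Compute 2^(1/40) = 1.0174796921
Subtract 1: 1.0174796921 - 1 = 0.0174796921
Multiply by n: 40 * 0.0174796921 = 0.6991876840
Round to 4 dp: 0.6992

0.6992


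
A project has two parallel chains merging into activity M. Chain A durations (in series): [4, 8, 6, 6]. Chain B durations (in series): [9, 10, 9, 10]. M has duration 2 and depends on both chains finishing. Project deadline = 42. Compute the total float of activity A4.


Forward pass: ES(A4) = sum of predecessors on chain A = 18
EF = ES + duration = 18 + 6 = 24
Backward pass: LF(M) = deadline = 42; LS(M) = 42 - 2 = 40
LF(A4) = LS(M) - sum(successors on chain A) = 40 - 0 = 40
LS = LF - duration = 40 - 6 = 34
Total float = LS - ES = 34 - 18 = 16

16


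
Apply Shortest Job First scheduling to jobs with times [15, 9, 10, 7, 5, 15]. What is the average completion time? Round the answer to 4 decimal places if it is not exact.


SJF order (ascending): [5, 7, 9, 10, 15, 15]
Completion times:
  Job 1: burst=5, C=5
  Job 2: burst=7, C=12
  Job 3: burst=9, C=21
  Job 4: burst=10, C=31
  Job 5: burst=15, C=46
  Job 6: burst=15, C=61
Average completion = 176/6 = 29.3333

29.3333


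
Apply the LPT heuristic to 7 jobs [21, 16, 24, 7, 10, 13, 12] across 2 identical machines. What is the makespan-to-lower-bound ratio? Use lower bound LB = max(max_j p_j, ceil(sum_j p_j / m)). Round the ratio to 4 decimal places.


LPT order: [24, 21, 16, 13, 12, 10, 7]
Machine loads after assignment: [49, 54]
LPT makespan = 54
Lower bound = max(max_job, ceil(total/2)) = max(24, 52) = 52
Ratio = 54 / 52 = 1.0385

1.0385


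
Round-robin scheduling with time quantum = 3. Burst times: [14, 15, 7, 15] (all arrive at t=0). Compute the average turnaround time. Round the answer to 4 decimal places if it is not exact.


Time quantum = 3
Execution trace:
  J1 runs 3 units, time = 3
  J2 runs 3 units, time = 6
  J3 runs 3 units, time = 9
  J4 runs 3 units, time = 12
  J1 runs 3 units, time = 15
  J2 runs 3 units, time = 18
  J3 runs 3 units, time = 21
  J4 runs 3 units, time = 24
  J1 runs 3 units, time = 27
  J2 runs 3 units, time = 30
  J3 runs 1 units, time = 31
  J4 runs 3 units, time = 34
  J1 runs 3 units, time = 37
  J2 runs 3 units, time = 40
  J4 runs 3 units, time = 43
  J1 runs 2 units, time = 45
  J2 runs 3 units, time = 48
  J4 runs 3 units, time = 51
Finish times: [45, 48, 31, 51]
Average turnaround = 175/4 = 43.75

43.75


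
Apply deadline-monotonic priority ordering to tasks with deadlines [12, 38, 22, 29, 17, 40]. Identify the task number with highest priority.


Sort tasks by relative deadline (ascending):
  Task 1: deadline = 12
  Task 5: deadline = 17
  Task 3: deadline = 22
  Task 4: deadline = 29
  Task 2: deadline = 38
  Task 6: deadline = 40
Priority order (highest first): [1, 5, 3, 4, 2, 6]
Highest priority task = 1

1


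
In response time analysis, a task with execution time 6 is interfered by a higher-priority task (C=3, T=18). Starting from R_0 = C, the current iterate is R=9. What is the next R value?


R_next = C + ceil(R_prev / T_hp) * C_hp
ceil(9 / 18) = ceil(0.5) = 1
Interference = 1 * 3 = 3
R_next = 6 + 3 = 9
R_next = R_prev, so the iteration has converged (response time = 9).

9


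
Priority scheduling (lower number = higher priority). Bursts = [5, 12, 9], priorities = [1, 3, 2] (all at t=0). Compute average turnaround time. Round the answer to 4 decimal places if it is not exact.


Sort by priority (ascending = highest first):
Order: [(1, 5), (2, 9), (3, 12)]
Completion times:
  Priority 1, burst=5, C=5
  Priority 2, burst=9, C=14
  Priority 3, burst=12, C=26
Average turnaround = 45/3 = 15.0

15.0


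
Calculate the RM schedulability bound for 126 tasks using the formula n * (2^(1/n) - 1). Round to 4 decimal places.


Compute 2^(1/126) = 1.0055163273
Subtract 1: 1.0055163273 - 1 = 0.0055163273
Multiply by n: 126 * 0.0055163273 = 0.6950572398
Round to 4 dp: 0.6951

0.6951


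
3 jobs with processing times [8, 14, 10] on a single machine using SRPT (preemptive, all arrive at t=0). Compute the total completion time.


Since all jobs arrive at t=0, SRPT equals SPT ordering.
SPT order: [8, 10, 14]
Completion times:
  Job 1: p=8, C=8
  Job 2: p=10, C=18
  Job 3: p=14, C=32
Total completion time = 8 + 18 + 32 = 58

58


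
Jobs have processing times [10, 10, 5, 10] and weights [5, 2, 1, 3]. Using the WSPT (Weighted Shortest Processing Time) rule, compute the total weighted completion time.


Compute p/w ratios and sort ascending (WSPT): [(10, 5), (10, 3), (10, 2), (5, 1)]
Compute weighted completion times:
  Job (p=10,w=5): C=10, w*C=5*10=50
  Job (p=10,w=3): C=20, w*C=3*20=60
  Job (p=10,w=2): C=30, w*C=2*30=60
  Job (p=5,w=1): C=35, w*C=1*35=35
Total weighted completion time = 205

205


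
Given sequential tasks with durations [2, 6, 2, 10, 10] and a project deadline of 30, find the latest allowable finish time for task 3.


LF(activity 3) = deadline - sum of successor durations
Successors: activities 4 through 5 with durations [10, 10]
Sum of successor durations = 20
LF = 30 - 20 = 10

10


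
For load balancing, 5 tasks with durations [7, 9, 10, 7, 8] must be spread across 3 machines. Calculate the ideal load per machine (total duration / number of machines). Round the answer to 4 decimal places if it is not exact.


Total processing time = 7 + 9 + 10 + 7 + 8 = 41
Number of machines = 3
Ideal balanced load = 41 / 3 = 13.6667

13.6667


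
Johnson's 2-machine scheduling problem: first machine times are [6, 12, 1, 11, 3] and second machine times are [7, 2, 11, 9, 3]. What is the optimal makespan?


Apply Johnson's rule:
  Group 1 (a <= b): [(3, 1, 11), (5, 3, 3), (1, 6, 7)]
  Group 2 (a > b): [(4, 11, 9), (2, 12, 2)]
Optimal job order: [3, 5, 1, 4, 2]
Schedule:
  Job 3: M1 done at 1, M2 done at 12
  Job 5: M1 done at 4, M2 done at 15
  Job 1: M1 done at 10, M2 done at 22
  Job 4: M1 done at 21, M2 done at 31
  Job 2: M1 done at 33, M2 done at 35
Makespan = 35

35
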